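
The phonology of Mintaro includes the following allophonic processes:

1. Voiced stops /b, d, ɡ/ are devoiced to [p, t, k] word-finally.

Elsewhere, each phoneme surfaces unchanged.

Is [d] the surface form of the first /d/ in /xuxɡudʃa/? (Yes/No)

Yes

/d/ (between /u/ and /ʃ/) is in the target of rule 1 but the environment (word-finally) is not met → [d].
The actual realization is [d], which matches [d].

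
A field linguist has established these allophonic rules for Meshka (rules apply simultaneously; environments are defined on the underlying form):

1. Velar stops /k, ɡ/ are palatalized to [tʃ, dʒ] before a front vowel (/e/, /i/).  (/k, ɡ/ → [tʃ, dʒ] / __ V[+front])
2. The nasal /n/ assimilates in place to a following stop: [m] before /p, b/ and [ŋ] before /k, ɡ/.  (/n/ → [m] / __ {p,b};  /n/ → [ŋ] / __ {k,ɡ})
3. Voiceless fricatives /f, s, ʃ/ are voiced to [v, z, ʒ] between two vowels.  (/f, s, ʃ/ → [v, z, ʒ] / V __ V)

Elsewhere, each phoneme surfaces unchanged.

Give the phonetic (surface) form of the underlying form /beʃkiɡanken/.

/b/ stays [b].
/e/ (between /b/ and /ʃ/): no rule targets it → [e].
/ʃ/ (between /e/ and /k/): rule 3 targets it, but not between two vowels → unchanged [ʃ].
/k/ — between /ʃ/ and /i/, before a front vowel — surfaces as [tʃ] (rule 1).
/i/ — not in any rule's target class → [i].
/ɡ/ (between /i/ and /a/) is in the target of rule 1 but the environment (before a front vowel) is not met → [ɡ].
/a/ — not in any rule's target class → [a].
/n/ (between /a/ and /k/): before a labial or velar stop, so rule 2 applies → [ŋ].
/k/ — between /n/ and /e/, before a front vowel — surfaces as [tʃ] (rule 1).
/e/ stays [e].
/n/ (word-final) is in the target of rule 2 but the environment (before a labial or velar stop) is not met → [n].

[beʃtʃiɡaŋtʃen]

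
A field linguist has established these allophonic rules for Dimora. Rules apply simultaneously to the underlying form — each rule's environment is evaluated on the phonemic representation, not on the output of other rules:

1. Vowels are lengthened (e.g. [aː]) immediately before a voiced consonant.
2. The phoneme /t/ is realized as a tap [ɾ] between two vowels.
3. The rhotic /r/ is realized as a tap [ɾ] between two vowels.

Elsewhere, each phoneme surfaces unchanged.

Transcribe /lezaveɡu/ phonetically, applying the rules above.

/e/ (between /l/ and /z/): before a voiced consonant, so rule 1 applies → [eː].
/a/ meets the environment for rule 1 (before a voiced consonant) → [aː].
Rule 1 applies to /e/ (between /v/ and /ɡ/: before a voiced consonant) → [eː].
/u/ — word-final; rule 1 does not apply here → [u].

[leːzaːveːɡu]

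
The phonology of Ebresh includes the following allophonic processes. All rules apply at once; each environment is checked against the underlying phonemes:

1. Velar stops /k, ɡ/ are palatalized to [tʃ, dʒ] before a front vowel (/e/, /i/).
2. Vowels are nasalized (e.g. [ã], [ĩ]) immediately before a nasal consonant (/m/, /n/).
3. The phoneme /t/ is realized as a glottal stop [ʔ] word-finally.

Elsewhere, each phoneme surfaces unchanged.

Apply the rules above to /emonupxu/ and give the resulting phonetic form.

Rule 2 applies to /e/ (word-initial: before a nasal consonant) → [ẽ].
/m/ — not in any rule's target class → [m].
/o/ meets the environment for rule 2 (before a nasal consonant) → [õ].
/n/ — not in any rule's target class → [n].
/u/ (between /n/ and /p/) fails the environment for rule 2, so it stays [u].
/p/ (between /u/ and /x/): no rule targets it → [p].
/x/ (between /p/ and /u/): no rule targets it → [x].
/u/ — word-final; rule 2 does not apply here → [u].

[ẽmõnupxu]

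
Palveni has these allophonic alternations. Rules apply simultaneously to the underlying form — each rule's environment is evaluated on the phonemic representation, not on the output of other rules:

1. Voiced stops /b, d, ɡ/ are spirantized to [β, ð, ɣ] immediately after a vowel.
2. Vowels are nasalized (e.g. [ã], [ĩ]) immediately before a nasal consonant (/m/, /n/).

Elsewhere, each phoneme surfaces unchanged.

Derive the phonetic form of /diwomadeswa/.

[diwõmaðeswa]

/d/ (word-initial) is in the target of rule 1 but the environment (immediately after a vowel) is not met → [d].
/i/ — between /d/ and /w/; rule 2 does not apply here → [i].
/w/ stays [w].
/o/ (between /w/ and /m/) occurs before a nasal consonant → [õ] by rule 2.
/m/ (between /o/ and /a/) is unaffected → [m].
/a/ (between /m/ and /d/) fails the environment for rule 2, so it stays [a].
/d/ meets the environment for rule 1 (immediately after a vowel) → [ð].
/e/ (between /d/ and /s/) is in the target of rule 2 but the environment (before a nasal consonant) is not met → [e].
/s/ (between /e/ and /w/): no rule targets it → [s].
/w/ — not in any rule's target class → [w].
/a/ — word-final; rule 2 does not apply here → [a].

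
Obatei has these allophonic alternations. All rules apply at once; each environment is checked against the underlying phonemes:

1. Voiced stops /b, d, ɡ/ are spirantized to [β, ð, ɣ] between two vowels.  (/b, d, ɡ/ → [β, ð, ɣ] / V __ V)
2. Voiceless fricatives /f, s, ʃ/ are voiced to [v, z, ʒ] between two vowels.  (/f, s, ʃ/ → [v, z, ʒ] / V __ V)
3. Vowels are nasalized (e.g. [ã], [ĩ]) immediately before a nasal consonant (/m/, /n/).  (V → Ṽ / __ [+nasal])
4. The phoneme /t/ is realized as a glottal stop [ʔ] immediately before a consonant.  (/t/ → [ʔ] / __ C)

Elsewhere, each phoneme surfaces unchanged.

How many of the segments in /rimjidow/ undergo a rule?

Segments that undergo a rule: /i/ → [ĩ] (rule 3); /d/ → [ð] (rule 1).
All other segments surface unchanged.

2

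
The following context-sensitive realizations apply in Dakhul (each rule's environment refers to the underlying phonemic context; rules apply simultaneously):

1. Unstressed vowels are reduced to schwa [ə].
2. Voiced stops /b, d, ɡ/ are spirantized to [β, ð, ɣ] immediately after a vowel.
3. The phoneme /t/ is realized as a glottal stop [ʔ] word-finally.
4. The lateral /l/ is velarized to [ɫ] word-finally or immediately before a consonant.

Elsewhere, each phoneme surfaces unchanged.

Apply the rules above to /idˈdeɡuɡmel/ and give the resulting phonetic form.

/i/ — word-initial, in an unstressed syllable — surfaces as [ə] (rule 1).
/d/ meets the environment for rule 2 (immediately after a vowel) → [ð].
/d/ (between /d/ and /e/): rule 2 targets it, but not immediately after a vowel → unchanged [d].
/e/ (between /d/ and /ɡ/) is in the target of rule 1 but the environment (in an unstressed syllable) is not met → [e].
/ɡ/ meets the environment for rule 2 (immediately after a vowel) → [ɣ].
/u/ meets the environment for rule 1 (in an unstressed syllable) → [ə].
/ɡ/ (between /u/ and /m/) occurs immediately after a vowel → [ɣ] by rule 2.
/m/ (between /ɡ/ and /e/) is unaffected → [m].
/e/ meets the environment for rule 1 (in an unstressed syllable) → [ə].
Rule 4 applies to /l/ (word-final: word-finally or immediately before a consonant) → [ɫ].

[əðˈdeɣəɣməɫ]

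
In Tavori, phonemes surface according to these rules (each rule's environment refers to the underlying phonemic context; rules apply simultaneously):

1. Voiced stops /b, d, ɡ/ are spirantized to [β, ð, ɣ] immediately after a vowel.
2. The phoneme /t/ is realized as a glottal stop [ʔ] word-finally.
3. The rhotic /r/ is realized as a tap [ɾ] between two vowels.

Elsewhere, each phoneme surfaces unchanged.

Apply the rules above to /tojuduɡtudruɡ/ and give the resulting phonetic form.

[tojuðuɣtuðruɣ]

/t/ (word-initial) is in the target of rule 2 but the environment (word-finally) is not met → [t].
/o/ stays [o].
/j/ — not in any rule's target class → [j].
/u/ stays [u].
/d/ (between /u/ and /u/) occurs immediately after a vowel → [ð] by rule 1.
/u/ (between /d/ and /ɡ/) is unaffected → [u].
/ɡ/ (between /u/ and /t/): immediately after a vowel, so rule 1 applies → [ɣ].
/t/ (between /ɡ/ and /u/): rule 2 targets it, but not word-finally → unchanged [t].
/u/ — not in any rule's target class → [u].
Rule 1 applies to /d/ (between /u/ and /r/: immediately after a vowel) → [ð].
/r/ — between /d/ and /u/; rule 3 does not apply here → [r].
/u/ (between /r/ and /ɡ/): no rule targets it → [u].
/ɡ/ — word-final, immediately after a vowel — surfaces as [ɣ] (rule 1).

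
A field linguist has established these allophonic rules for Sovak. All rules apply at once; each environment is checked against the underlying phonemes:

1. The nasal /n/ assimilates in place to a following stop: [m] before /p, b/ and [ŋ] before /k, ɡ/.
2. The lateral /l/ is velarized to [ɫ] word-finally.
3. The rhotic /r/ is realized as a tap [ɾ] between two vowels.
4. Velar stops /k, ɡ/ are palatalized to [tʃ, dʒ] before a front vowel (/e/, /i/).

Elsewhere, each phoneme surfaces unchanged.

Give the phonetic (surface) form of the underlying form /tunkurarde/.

/n/ (between /u/ and /k/): before a labial or velar stop, so rule 1 applies → [ŋ].
/k/ (between /n/ and /u/) fails the environment for rule 4, so it stays [k].
Rule 3 applies to /r/ (between /u/ and /a/: between two vowels) → [ɾ].
/r/ (between /a/ and /d/) is in the target of rule 3 but the environment (between two vowels) is not met → [r].

[tuŋkuɾarde]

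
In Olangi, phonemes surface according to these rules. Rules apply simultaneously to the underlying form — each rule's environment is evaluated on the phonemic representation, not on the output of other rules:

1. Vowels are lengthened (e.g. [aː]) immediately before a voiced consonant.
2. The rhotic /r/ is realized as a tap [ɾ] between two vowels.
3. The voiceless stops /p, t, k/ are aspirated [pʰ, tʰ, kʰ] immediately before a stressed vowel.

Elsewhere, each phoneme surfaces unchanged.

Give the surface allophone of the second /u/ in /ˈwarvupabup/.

[u]

/u/ — between /b/ and /p/; rule 1 does not apply here → [u].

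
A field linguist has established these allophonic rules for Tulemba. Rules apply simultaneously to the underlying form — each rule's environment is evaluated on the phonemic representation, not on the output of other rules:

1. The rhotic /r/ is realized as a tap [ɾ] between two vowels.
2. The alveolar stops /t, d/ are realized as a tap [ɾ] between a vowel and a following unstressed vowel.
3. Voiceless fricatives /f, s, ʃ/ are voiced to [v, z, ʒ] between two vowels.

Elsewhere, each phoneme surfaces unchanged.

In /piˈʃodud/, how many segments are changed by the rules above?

Segments that undergo a rule: /ʃ/ → [ʒ] (rule 3); /d/ → [ɾ] (rule 2).
All other segments surface unchanged.

2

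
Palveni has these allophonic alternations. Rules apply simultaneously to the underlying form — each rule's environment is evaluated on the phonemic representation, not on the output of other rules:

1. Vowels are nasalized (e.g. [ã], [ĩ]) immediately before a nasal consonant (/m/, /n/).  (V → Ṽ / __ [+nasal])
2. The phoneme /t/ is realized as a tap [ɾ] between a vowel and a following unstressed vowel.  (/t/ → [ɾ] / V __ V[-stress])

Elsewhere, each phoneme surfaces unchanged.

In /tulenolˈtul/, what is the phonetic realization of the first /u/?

[u]

/u/ (between /t/ and /l/) fails the environment for rule 1, so it stays [u].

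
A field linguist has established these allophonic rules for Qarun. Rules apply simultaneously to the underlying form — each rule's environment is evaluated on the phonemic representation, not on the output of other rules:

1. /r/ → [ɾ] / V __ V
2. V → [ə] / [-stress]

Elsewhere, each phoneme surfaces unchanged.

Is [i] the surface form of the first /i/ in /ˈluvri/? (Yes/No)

/i/ meets the environment for rule 2 (in an unstressed syllable) → [ə].
The actual realization is [ə], not [i].

No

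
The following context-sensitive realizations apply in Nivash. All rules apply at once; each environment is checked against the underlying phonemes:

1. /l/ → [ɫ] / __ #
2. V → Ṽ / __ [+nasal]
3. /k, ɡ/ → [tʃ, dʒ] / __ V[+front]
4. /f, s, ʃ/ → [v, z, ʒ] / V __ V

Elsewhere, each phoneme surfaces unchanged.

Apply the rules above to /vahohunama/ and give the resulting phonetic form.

/v/ stays [v].
/a/ (between /v/ and /h/) fails the environment for rule 2, so it stays [a].
/h/ — not in any rule's target class → [h].
/o/ (between /h/ and /h/) fails the environment for rule 2, so it stays [o].
/h/ stays [h].
/u/ meets the environment for rule 2 (before a nasal consonant) → [ũ].
/n/ stays [n].
Rule 2 applies to /a/ (between /n/ and /m/: before a nasal consonant) → [ã].
/m/ — not in any rule's target class → [m].
/a/ (word-final): rule 2 targets it, but not before a nasal consonant → unchanged [a].

[vahohũnãma]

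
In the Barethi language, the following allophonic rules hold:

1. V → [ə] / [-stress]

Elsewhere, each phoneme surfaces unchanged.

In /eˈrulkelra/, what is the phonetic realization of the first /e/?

[ə]

Rule 1 applies to /e/ (word-initial: in an unstressed syllable) → [ə].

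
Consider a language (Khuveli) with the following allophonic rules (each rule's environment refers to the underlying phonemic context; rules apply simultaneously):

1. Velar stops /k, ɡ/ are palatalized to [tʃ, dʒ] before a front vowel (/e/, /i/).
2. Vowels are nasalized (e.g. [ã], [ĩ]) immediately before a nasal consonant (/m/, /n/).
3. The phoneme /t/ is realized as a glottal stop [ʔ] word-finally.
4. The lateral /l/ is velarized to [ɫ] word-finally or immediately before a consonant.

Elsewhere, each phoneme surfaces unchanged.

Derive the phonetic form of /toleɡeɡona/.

[toledʒeɡõna]

/t/ (word-initial) fails the environment for rule 3, so it stays [t].
/o/ (between /t/ and /l/): rule 2 targets it, but not before a nasal consonant → unchanged [o].
/l/ (between /o/ and /e/) is in the target of rule 4 but the environment (word-finally or immediately before a consonant) is not met → [l].
/e/ (between /l/ and /ɡ/): rule 2 targets it, but not before a nasal consonant → unchanged [e].
Rule 1 applies to /ɡ/ (between /e/ and /e/: before a front vowel) → [dʒ].
/e/ (between /ɡ/ and /ɡ/) is in the target of rule 2 but the environment (before a nasal consonant) is not met → [e].
/ɡ/ (between /e/ and /o/) fails the environment for rule 1, so it stays [ɡ].
/o/ — between /ɡ/ and /n/, before a nasal consonant — surfaces as [õ] (rule 2).
/n/ — not in any rule's target class → [n].
/a/ (word-final) fails the environment for rule 2, so it stays [a].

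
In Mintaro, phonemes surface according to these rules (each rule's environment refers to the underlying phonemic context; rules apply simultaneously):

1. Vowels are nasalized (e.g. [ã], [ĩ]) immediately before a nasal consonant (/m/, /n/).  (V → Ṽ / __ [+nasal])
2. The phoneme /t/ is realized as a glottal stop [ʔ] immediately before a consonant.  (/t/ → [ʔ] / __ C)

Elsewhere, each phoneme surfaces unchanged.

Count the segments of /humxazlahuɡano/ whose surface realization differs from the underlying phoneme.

Segments that undergo a rule: /u/ → [ũ] (rule 1); /a/ → [ã] (rule 1).
All other segments surface unchanged.

2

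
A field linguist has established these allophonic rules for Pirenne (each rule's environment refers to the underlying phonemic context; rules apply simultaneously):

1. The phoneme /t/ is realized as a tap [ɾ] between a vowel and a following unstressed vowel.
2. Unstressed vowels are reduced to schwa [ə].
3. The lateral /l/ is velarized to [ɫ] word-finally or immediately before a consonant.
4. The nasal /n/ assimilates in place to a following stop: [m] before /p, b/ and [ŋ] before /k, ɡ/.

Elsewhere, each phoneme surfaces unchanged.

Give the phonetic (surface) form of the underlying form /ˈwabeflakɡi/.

/w/ stays [w].
/a/ (between /w/ and /b/): rule 2 targets it, but not in an unstressed syllable → unchanged [a].
/b/ (between /a/ and /e/) is unaffected → [b].
Rule 2 applies to /e/ (between /b/ and /f/: in an unstressed syllable) → [ə].
/f/ stays [f].
/l/ (between /f/ and /a/) is in the target of rule 3 but the environment (word-finally or immediately before a consonant) is not met → [l].
/a/ meets the environment for rule 2 (in an unstressed syllable) → [ə].
/k/ (between /a/ and /ɡ/) is unaffected → [k].
/ɡ/ stays [ɡ].
Rule 2 applies to /i/ (word-final: in an unstressed syllable) → [ə].

[ˈwabəfləkɡə]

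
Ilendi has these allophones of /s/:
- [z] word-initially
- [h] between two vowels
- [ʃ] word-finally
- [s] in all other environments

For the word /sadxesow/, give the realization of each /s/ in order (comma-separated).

Occurrence 1 (position 1): word-initially → [z].
Occurrence 2 (position 6): between two vowels → [h].

[z], [h]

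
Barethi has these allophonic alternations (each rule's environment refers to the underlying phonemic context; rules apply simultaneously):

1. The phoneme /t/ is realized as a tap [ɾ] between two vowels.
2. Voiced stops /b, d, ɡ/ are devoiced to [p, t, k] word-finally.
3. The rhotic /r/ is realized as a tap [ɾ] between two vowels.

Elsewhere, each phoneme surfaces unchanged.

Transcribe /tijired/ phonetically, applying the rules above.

/t/ (word-initial) is in the target of rule 1 but the environment (between two vowels) is not met → [t].
/i/ (between /t/ and /j/) is unaffected → [i].
/j/ stays [j].
/i/ — not in any rule's target class → [i].
Rule 3 applies to /r/ (between /i/ and /e/: between two vowels) → [ɾ].
/e/ (between /r/ and /d/): no rule targets it → [e].
Rule 2 applies to /d/ (word-final: word-finally) → [t].

[tijiɾet]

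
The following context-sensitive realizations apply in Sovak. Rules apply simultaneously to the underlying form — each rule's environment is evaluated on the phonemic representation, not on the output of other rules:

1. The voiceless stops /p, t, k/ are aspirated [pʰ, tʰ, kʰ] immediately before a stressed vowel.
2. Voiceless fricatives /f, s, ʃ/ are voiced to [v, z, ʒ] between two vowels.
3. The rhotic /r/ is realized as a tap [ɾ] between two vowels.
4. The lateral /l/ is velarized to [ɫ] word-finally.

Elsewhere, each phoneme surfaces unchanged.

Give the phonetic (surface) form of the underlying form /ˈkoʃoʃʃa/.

[ˈkʰoʒoʃʃa]

/k/ meets the environment for rule 1 (immediately before a stressed vowel) → [kʰ].
/o/ (between /k/ and /ʃ/) is unaffected → [o].
Rule 2 applies to /ʃ/ (between /o/ and /o/: between two vowels) → [ʒ].
/o/ (between /ʃ/ and /ʃ/) is unaffected → [o].
/ʃ/ (between /o/ and /ʃ/) is in the target of rule 2 but the environment (between two vowels) is not met → [ʃ].
/ʃ/ — between /ʃ/ and /a/; rule 2 does not apply here → [ʃ].
/a/ — not in any rule's target class → [a].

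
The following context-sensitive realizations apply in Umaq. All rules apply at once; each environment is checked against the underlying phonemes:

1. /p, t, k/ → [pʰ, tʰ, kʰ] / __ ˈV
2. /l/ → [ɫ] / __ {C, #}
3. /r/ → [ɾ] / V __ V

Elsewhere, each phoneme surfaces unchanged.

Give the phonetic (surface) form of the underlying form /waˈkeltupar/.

/w/ (word-initial): no rule targets it → [w].
/a/ — not in any rule's target class → [a].
/k/ (between /a/ and /e/) occurs immediately before a stressed vowel → [kʰ] by rule 1.
/e/ — not in any rule's target class → [e].
Rule 2 applies to /l/ (between /e/ and /t/: word-finally or immediately before a consonant) → [ɫ].
/t/ (between /l/ and /u/) fails the environment for rule 1, so it stays [t].
/u/ (between /t/ and /p/): no rule targets it → [u].
/p/ (between /u/ and /a/) is in the target of rule 1 but the environment (immediately before a stressed vowel) is not met → [p].
/a/ (between /p/ and /r/): no rule targets it → [a].
/r/ (word-final) fails the environment for rule 3, so it stays [r].

[waˈkʰeɫtupar]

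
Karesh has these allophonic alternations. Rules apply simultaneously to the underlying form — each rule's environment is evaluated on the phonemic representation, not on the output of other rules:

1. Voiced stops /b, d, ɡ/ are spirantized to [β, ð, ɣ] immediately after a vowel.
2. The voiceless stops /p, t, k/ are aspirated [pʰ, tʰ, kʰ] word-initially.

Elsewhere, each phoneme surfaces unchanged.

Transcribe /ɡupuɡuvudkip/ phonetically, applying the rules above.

/ɡ/ (word-initial): rule 1 targets it, but not immediately after a vowel → unchanged [ɡ].
/u/ stays [u].
/p/ (between /u/ and /u/) is in the target of rule 2 but the environment (word-initially) is not met → [p].
/u/ (between /p/ and /ɡ/): no rule targets it → [u].
/ɡ/ — between /u/ and /u/, immediately after a vowel — surfaces as [ɣ] (rule 1).
/u/ — not in any rule's target class → [u].
/v/ (between /u/ and /u/): no rule targets it → [v].
/u/ — not in any rule's target class → [u].
/d/ (between /u/ and /k/): immediately after a vowel, so rule 1 applies → [ð].
/k/ (between /d/ and /i/): rule 2 targets it, but not word-initially → unchanged [k].
/i/ — not in any rule's target class → [i].
/p/ (word-final): rule 2 targets it, but not word-initially → unchanged [p].

[ɡupuɣuvuðkip]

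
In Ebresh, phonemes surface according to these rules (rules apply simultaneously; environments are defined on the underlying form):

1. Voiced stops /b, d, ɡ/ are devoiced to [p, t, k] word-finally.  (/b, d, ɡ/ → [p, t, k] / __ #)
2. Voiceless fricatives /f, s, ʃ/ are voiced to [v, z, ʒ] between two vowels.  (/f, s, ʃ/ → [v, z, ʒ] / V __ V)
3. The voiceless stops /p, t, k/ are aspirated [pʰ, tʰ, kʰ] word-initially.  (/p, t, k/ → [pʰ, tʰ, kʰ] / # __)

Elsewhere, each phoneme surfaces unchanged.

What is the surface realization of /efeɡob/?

[eveɡop]

/e/ stays [e].
Rule 2 applies to /f/ (between /e/ and /e/: between two vowels) → [v].
/e/ — not in any rule's target class → [e].
/ɡ/ (between /e/ and /o/) is in the target of rule 1 but the environment (word-finally) is not met → [ɡ].
/o/ (between /ɡ/ and /b/): no rule targets it → [o].
/b/ meets the environment for rule 1 (word-finally) → [p].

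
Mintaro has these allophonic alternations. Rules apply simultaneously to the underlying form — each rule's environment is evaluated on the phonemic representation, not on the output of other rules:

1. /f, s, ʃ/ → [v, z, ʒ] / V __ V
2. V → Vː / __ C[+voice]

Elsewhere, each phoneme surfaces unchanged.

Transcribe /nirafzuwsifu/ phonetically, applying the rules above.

[niːrafzuːwsivu]

/n/ (word-initial) is unaffected → [n].
Rule 2 applies to /i/ (between /n/ and /r/: before a voiced consonant) → [iː].
/r/ (between /i/ and /a/): no rule targets it → [r].
/a/ (between /r/ and /f/) fails the environment for rule 2, so it stays [a].
/f/ (between /a/ and /z/): rule 1 targets it, but not between two vowels → unchanged [f].
/z/ (between /f/ and /u/) is unaffected → [z].
Rule 2 applies to /u/ (between /z/ and /w/: before a voiced consonant) → [uː].
/w/ — not in any rule's target class → [w].
/s/ (between /w/ and /i/): rule 1 targets it, but not between two vowels → unchanged [s].
/i/ (between /s/ and /f/) fails the environment for rule 2, so it stays [i].
/f/ (between /i/ and /u/) occurs between two vowels → [v] by rule 1.
/u/ (word-final) fails the environment for rule 2, so it stays [u].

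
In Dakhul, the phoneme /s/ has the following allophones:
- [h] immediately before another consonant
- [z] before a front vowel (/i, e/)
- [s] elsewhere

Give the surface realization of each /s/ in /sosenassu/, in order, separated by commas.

Occurrence 1 (position 1): no conditioning environment matches → elsewhere allophone [s].
Occurrence 2 (position 3): before a front vowel (/i, e/) → [z].
Occurrence 3 (position 7): immediately before another consonant → [h].
Occurrence 4 (position 8): no conditioning environment matches → elsewhere allophone [s].

[s], [z], [h], [s]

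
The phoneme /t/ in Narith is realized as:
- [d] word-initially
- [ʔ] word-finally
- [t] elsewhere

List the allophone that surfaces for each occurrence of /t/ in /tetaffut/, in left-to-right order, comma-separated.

[d], [t], [ʔ]

Occurrence 1 (position 1): word-initially → [d].
Occurrence 2 (position 3): no conditioning environment matches → elsewhere allophone [t].
Occurrence 3 (position 8): word-finally → [ʔ].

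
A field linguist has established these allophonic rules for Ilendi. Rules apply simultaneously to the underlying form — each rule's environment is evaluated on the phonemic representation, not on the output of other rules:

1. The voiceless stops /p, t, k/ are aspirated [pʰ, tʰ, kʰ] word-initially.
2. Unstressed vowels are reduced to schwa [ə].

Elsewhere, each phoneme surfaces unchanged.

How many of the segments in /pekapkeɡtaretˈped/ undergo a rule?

6

Segments that undergo a rule: /p/ → [pʰ] (rule 1); /e/ → [ə] (rule 2); /a/ → [ə] (rule 2); /e/ → [ə] (rule 2); /a/ → [ə] (rule 2); /e/ → [ə] (rule 2).
All other segments surface unchanged.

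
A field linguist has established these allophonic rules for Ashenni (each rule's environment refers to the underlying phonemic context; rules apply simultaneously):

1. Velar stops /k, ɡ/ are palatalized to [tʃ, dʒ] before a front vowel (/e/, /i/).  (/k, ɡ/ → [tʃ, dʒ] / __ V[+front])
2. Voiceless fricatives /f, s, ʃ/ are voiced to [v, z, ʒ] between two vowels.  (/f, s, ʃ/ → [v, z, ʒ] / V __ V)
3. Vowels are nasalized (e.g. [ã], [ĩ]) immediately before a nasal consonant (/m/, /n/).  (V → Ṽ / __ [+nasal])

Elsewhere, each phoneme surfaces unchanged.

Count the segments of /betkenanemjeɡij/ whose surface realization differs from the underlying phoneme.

5

Segments that undergo a rule: /k/ → [tʃ] (rule 1); /e/ → [ẽ] (rule 3); /a/ → [ã] (rule 3); /e/ → [ẽ] (rule 3); /ɡ/ → [dʒ] (rule 1).
All other segments surface unchanged.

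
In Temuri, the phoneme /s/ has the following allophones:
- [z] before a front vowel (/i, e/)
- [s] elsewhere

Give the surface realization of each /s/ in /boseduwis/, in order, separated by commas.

[z], [s]

Occurrence 1 (position 3): before a front vowel (/i, e/) → [z].
Occurrence 2 (position 9): no conditioning environment matches → elsewhere allophone [s].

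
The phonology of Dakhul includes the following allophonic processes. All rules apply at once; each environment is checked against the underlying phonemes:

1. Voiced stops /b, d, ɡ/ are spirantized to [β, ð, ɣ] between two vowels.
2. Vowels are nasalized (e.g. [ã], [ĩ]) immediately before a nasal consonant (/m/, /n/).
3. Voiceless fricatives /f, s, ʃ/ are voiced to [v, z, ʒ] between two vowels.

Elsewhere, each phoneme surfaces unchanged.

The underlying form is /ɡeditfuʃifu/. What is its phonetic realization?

[ɡeðitfuʒivu]

/ɡ/ (word-initial) fails the environment for rule 1, so it stays [ɡ].
/e/ — between /ɡ/ and /d/; rule 2 does not apply here → [e].
/d/ (between /e/ and /i/) occurs between two vowels → [ð] by rule 1.
/i/ — between /d/ and /t/; rule 2 does not apply here → [i].
/f/ (between /t/ and /u/) is in the target of rule 3 but the environment (between two vowels) is not met → [f].
/u/ (between /f/ and /ʃ/) fails the environment for rule 2, so it stays [u].
Rule 3 applies to /ʃ/ (between /u/ and /i/: between two vowels) → [ʒ].
/i/ (between /ʃ/ and /f/): rule 2 targets it, but not before a nasal consonant → unchanged [i].
/f/ (between /i/ and /u/): between two vowels, so rule 3 applies → [v].
/u/ — word-final; rule 2 does not apply here → [u].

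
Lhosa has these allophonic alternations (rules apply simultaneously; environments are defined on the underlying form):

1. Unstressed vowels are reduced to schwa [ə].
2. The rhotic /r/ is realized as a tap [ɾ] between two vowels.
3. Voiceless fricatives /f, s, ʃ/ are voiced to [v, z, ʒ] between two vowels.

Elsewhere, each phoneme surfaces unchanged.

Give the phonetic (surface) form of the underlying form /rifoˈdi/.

[rəvəˈdi]

/r/ (word-initial) is in the target of rule 2 but the environment (between two vowels) is not met → [r].
/i/ meets the environment for rule 1 (in an unstressed syllable) → [ə].
/f/ — between /i/ and /o/, between two vowels — surfaces as [v] (rule 3).
/o/ (between /f/ and /d/): in an unstressed syllable, so rule 1 applies → [ə].
/d/ — not in any rule's target class → [d].
/i/ (word-final): rule 1 targets it, but not in an unstressed syllable → unchanged [i].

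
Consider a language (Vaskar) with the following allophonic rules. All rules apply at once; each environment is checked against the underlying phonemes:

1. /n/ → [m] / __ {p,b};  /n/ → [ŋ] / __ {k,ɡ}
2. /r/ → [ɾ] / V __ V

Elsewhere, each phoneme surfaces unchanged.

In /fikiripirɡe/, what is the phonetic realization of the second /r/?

/r/ (between /i/ and /ɡ/): rule 2 targets it, but not between two vowels → unchanged [r].

[r]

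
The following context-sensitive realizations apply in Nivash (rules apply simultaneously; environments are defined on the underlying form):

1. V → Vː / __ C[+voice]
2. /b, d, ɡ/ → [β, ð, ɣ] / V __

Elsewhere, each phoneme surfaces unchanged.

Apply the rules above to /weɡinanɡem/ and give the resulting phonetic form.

[weːɣiːnaːnɡeːm]

/w/ (word-initial): no rule targets it → [w].
/e/ (between /w/ and /ɡ/) occurs before a voiced consonant → [eː] by rule 1.
/ɡ/ (between /e/ and /i/): immediately after a vowel, so rule 2 applies → [ɣ].
/i/ (between /ɡ/ and /n/) occurs before a voiced consonant → [iː] by rule 1.
/n/ — not in any rule's target class → [n].
/a/ meets the environment for rule 1 (before a voiced consonant) → [aː].
/n/ (between /a/ and /ɡ/) is unaffected → [n].
/ɡ/ (between /n/ and /e/) is in the target of rule 2 but the environment (immediately after a vowel) is not met → [ɡ].
/e/ (between /ɡ/ and /m/): before a voiced consonant, so rule 1 applies → [eː].
/m/ (word-final) is unaffected → [m].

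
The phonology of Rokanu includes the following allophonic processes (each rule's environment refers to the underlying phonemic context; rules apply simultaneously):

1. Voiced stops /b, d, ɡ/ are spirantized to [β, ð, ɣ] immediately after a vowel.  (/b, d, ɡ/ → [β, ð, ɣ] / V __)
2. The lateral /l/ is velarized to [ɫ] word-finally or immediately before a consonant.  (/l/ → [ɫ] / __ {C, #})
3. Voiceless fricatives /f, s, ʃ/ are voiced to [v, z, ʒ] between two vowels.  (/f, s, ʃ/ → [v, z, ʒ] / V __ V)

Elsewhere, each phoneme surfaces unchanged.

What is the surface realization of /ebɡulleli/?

[eβɡuɫleli]

/e/ stays [e].
/b/ — between /e/ and /ɡ/, immediately after a vowel — surfaces as [β] (rule 1).
/ɡ/ (between /b/ and /u/) is in the target of rule 1 but the environment (immediately after a vowel) is not met → [ɡ].
/u/ (between /ɡ/ and /l/): no rule targets it → [u].
/l/ meets the environment for rule 2 (word-finally or immediately before a consonant) → [ɫ].
/l/ (between /l/ and /e/) is in the target of rule 2 but the environment (word-finally or immediately before a consonant) is not met → [l].
/e/ — not in any rule's target class → [e].
/l/ — between /e/ and /i/; rule 2 does not apply here → [l].
/i/ (word-final) is unaffected → [i].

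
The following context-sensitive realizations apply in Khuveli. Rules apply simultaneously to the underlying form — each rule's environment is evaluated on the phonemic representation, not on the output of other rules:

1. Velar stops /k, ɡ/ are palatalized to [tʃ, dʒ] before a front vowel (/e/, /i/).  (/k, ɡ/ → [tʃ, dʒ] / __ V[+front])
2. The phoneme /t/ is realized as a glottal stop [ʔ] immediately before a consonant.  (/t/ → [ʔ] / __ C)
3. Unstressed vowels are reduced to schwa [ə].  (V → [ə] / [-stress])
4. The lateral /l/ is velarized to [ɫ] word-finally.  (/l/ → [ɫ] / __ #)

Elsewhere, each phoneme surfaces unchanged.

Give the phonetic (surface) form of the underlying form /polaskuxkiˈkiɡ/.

Rule 3 applies to /o/ (between /p/ and /l/: in an unstressed syllable) → [ə].
/l/ — between /o/ and /a/; rule 4 does not apply here → [l].
/a/ meets the environment for rule 3 (in an unstressed syllable) → [ə].
/k/ (between /s/ and /u/) is in the target of rule 1 but the environment (before a front vowel) is not met → [k].
/u/ (between /k/ and /x/) occurs in an unstressed syllable → [ə] by rule 3.
/k/ meets the environment for rule 1 (before a front vowel) → [tʃ].
/i/ — between /k/ and /k/, in an unstressed syllable — surfaces as [ə] (rule 3).
/k/ — between /i/ and /i/, before a front vowel — surfaces as [tʃ] (rule 1).
/i/ — between /k/ and /ɡ/; rule 3 does not apply here → [i].
/ɡ/ — word-final; rule 1 does not apply here → [ɡ].

[pələskəxtʃəˈtʃiɡ]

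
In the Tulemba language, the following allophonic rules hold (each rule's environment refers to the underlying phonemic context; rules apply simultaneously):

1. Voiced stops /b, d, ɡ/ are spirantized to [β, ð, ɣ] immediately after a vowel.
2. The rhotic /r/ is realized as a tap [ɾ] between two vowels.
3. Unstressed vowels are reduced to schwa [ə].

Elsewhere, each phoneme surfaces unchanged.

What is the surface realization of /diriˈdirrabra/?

/d/ (word-initial) fails the environment for rule 1, so it stays [d].
/i/ (between /d/ and /r/) occurs in an unstressed syllable → [ə] by rule 3.
/r/ (between /i/ and /i/): between two vowels, so rule 2 applies → [ɾ].
/i/ meets the environment for rule 3 (in an unstressed syllable) → [ə].
Rule 1 applies to /d/ (between /i/ and /i/: immediately after a vowel) → [ð].
/i/ (between /d/ and /r/): rule 3 targets it, but not in an unstressed syllable → unchanged [i].
/r/ — between /i/ and /r/; rule 2 does not apply here → [r].
/r/ — between /r/ and /a/; rule 2 does not apply here → [r].
/a/ (between /r/ and /b/): in an unstressed syllable, so rule 3 applies → [ə].
Rule 1 applies to /b/ (between /a/ and /r/: immediately after a vowel) → [β].
/r/ (between /b/ and /a/) is in the target of rule 2 but the environment (between two vowels) is not met → [r].
/a/ meets the environment for rule 3 (in an unstressed syllable) → [ə].

[dəɾəˈðirrəβrə]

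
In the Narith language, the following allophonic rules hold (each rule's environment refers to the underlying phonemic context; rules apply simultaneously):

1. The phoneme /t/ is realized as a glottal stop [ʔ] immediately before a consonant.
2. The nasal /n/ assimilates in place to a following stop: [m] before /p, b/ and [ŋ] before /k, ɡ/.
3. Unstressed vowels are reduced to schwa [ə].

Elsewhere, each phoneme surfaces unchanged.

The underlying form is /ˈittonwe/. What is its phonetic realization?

/i/ (word-initial) is in the target of rule 3 but the environment (in an unstressed syllable) is not met → [i].
/t/ (between /i/ and /t/) occurs immediately before a consonant → [ʔ] by rule 1.
/t/ (between /t/ and /o/) is in the target of rule 1 but the environment (immediately before a consonant) is not met → [t].
/o/ (between /t/ and /n/) occurs in an unstressed syllable → [ə] by rule 3.
/n/ (between /o/ and /w/): rule 2 targets it, but not before a labial or velar stop → unchanged [n].
/w/ (between /n/ and /e/): no rule targets it → [w].
Rule 3 applies to /e/ (word-final: in an unstressed syllable) → [ə].

[ˈiʔtənwə]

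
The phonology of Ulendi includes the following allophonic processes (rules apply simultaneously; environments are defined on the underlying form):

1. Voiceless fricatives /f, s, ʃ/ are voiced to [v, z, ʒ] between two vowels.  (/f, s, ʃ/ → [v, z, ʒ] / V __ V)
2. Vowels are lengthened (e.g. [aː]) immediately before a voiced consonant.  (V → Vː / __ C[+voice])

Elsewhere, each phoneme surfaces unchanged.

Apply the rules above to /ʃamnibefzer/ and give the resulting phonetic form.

/ʃ/ — word-initial; rule 1 does not apply here → [ʃ].
/a/ meets the environment for rule 2 (before a voiced consonant) → [aː].
/m/ stays [m].
/n/ (between /m/ and /i/) is unaffected → [n].
Rule 2 applies to /i/ (between /n/ and /b/: before a voiced consonant) → [iː].
/b/ stays [b].
/e/ (between /b/ and /f/) is in the target of rule 2 but the environment (before a voiced consonant) is not met → [e].
/f/ (between /e/ and /z/): rule 1 targets it, but not between two vowels → unchanged [f].
/z/ — not in any rule's target class → [z].
/e/ (between /z/ and /r/) occurs before a voiced consonant → [eː] by rule 2.
/r/ — not in any rule's target class → [r].

[ʃaːmniːbefzeːr]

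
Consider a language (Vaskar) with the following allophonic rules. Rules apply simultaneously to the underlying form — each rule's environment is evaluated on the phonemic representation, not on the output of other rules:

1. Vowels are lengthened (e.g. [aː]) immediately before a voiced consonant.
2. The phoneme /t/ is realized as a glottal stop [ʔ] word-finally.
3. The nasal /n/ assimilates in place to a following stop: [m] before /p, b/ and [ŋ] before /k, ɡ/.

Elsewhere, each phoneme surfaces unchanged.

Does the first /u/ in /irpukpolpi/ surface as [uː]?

No

/u/ (between /p/ and /k/): rule 1 targets it, but not before a voiced consonant → unchanged [u].
The actual realization is [u], not [uː].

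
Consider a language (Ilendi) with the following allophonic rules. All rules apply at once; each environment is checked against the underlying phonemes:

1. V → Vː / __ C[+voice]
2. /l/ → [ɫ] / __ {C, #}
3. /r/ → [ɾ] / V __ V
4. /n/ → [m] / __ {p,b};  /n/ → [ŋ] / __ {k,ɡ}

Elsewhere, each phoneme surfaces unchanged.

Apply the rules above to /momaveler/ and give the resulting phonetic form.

/o/ (between /m/ and /m/) occurs before a voiced consonant → [oː] by rule 1.
/a/ (between /m/ and /v/): before a voiced consonant, so rule 1 applies → [aː].
/e/ (between /v/ and /l/) occurs before a voiced consonant → [eː] by rule 1.
/l/ (between /e/ and /e/) fails the environment for rule 2, so it stays [l].
Rule 1 applies to /e/ (between /l/ and /r/: before a voiced consonant) → [eː].
/r/ (word-final): rule 3 targets it, but not between two vowels → unchanged [r].

[moːmaːveːleːr]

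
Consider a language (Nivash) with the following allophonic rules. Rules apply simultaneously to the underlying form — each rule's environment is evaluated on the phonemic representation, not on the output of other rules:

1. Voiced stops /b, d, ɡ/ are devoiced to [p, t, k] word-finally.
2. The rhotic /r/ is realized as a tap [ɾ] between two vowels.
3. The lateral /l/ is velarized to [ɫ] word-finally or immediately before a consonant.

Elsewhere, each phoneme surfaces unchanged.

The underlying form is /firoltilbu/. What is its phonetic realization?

[fiɾoɫtiɫbu]

/f/ (word-initial): no rule targets it → [f].
/i/ (between /f/ and /r/): no rule targets it → [i].
/r/ meets the environment for rule 2 (between two vowels) → [ɾ].
/o/ (between /r/ and /l/): no rule targets it → [o].
/l/ (between /o/ and /t/) occurs word-finally or immediately before a consonant → [ɫ] by rule 3.
/t/ (between /l/ and /i/) is unaffected → [t].
/i/ stays [i].
/l/ (between /i/ and /b/): word-finally or immediately before a consonant, so rule 3 applies → [ɫ].
/b/ — between /l/ and /u/; rule 1 does not apply here → [b].
/u/ (word-final): no rule targets it → [u].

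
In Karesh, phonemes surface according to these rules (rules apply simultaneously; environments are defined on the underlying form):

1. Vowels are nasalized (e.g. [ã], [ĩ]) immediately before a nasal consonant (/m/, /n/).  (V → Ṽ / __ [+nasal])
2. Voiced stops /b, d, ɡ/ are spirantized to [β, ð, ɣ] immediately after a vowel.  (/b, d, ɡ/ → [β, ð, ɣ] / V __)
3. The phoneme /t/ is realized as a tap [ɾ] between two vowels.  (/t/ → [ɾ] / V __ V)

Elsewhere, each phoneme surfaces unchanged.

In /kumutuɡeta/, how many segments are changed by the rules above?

Segments that undergo a rule: /u/ → [ũ] (rule 1); /t/ → [ɾ] (rule 3); /ɡ/ → [ɣ] (rule 2); /t/ → [ɾ] (rule 3).
All other segments surface unchanged.

4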